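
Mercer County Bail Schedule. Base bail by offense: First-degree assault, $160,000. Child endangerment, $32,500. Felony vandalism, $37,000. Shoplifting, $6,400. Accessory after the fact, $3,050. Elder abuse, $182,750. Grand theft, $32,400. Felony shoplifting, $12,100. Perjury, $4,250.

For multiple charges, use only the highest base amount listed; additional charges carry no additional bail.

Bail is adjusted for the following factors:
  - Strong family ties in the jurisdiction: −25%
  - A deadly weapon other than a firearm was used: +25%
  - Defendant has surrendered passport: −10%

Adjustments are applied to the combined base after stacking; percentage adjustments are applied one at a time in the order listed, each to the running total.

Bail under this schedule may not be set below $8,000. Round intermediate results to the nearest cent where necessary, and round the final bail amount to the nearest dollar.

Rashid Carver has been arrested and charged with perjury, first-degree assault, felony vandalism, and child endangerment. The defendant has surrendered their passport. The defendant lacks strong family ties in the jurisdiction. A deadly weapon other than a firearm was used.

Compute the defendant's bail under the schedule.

Base amounts from the schedule: perjury $4,250; first-degree assault $160,000; felony vandalism $37,000; child endangerment $32,500.
Stacking rule: use the highest base only. Highest is first-degree assault at $160,000. Combined base = $160,000.
A deadly weapon other than a firearm was used (+25%): $160,000 × 1.25 = $200,000.
Defendant has surrendered passport (−10%): $200,000 × 0.9 = $180,000.
$180,000 is at or above the $8,000 minimum.

$180,000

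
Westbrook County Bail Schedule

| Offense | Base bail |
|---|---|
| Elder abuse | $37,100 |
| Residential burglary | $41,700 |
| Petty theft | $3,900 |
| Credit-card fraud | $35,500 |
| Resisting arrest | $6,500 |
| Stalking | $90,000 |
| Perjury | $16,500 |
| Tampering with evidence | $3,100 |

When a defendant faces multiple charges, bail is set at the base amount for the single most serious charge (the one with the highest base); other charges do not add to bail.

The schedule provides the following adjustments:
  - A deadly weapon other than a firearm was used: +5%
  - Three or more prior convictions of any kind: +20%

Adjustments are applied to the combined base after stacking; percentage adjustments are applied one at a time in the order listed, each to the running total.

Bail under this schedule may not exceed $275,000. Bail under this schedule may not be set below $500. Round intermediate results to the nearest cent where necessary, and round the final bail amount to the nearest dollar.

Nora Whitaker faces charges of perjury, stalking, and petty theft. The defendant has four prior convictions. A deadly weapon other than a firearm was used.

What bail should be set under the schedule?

$113,400

Base amounts from the schedule: perjury $16,500; stalking $90,000; petty theft $3,900.
Stacking rule: use the highest base only. Highest is stalking at $90,000. Combined base = $90,000.
A deadly weapon other than a firearm was used (+5%): $90,000 × 1.05 = $94,500.
Three or more prior convictions of any kind (+20%): $94,500 × 1.2 = $113,400.
$113,400 is within the $275,000 maximum.
$113,400 is at or above the $500 minimum.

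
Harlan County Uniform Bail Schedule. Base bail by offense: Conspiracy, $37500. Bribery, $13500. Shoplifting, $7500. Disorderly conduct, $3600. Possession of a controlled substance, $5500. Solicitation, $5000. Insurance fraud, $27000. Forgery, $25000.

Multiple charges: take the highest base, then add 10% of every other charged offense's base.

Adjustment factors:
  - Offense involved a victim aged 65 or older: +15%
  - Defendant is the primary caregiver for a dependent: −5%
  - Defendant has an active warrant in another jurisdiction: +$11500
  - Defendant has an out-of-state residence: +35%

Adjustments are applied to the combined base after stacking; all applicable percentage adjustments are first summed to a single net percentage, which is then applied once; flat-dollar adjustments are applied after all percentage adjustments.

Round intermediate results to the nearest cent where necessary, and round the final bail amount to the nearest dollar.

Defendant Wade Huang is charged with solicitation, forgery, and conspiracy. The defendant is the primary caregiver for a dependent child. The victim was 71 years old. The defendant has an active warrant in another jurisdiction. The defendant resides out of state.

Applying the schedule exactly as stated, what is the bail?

Base amounts from the schedule: solicitation $5000; forgery $25000; conspiracy $37500.
Stacking rule: highest base plus 10% of each additional charge. Highest is conspiracy at $37500. Additional: $5000 × 10% = $500; $25000 × 10% = $2500. Combined base = $37500 + $3000 = $40500.
Net percentage adjustment: +15% −5% +35% = +45%. $40500 × 1.45 = $58725.
Defendant has an active warrant in another jurisdiction (+$11500 flat): $58725 + $11500 = $70225.

$70225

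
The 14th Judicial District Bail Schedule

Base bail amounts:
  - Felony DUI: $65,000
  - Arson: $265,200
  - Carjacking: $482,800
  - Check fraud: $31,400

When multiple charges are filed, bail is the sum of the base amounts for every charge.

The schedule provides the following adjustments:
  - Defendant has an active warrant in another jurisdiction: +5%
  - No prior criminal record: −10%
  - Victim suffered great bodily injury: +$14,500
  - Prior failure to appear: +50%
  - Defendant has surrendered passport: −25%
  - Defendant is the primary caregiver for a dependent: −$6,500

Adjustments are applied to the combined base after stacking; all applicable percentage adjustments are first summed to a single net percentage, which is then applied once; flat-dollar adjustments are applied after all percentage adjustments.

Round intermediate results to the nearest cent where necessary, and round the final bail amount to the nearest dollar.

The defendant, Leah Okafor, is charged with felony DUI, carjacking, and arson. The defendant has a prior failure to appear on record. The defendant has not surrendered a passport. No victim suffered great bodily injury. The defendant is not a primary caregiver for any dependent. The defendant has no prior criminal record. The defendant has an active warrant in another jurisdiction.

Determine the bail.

Base amounts from the schedule: felony DUI $65,000; carjacking $482,800; arson $265,200.
Stacking rule: sum of all bases. $65,000 + $482,800 + $265,200 = $813,000.
Net percentage adjustment: +5% −10% +50% = +45%. $813,000 × 1.45 = $1,178,850.

$1,178,850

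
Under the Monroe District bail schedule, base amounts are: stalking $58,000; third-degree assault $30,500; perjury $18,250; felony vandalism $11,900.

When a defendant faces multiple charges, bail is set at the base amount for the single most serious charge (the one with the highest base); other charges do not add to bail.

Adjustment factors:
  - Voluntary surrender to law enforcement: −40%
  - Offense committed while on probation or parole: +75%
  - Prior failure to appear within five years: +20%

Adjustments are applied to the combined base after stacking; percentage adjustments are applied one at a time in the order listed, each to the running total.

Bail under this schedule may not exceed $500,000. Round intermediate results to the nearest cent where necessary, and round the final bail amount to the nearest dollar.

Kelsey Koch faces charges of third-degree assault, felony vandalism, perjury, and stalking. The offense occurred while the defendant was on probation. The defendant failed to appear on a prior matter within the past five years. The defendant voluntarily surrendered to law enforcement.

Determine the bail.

$73,080

Base amounts from the schedule: third-degree assault $30,500; felony vandalism $11,900; perjury $18,250; stalking $58,000.
Stacking rule: use the highest base only. Highest is stalking at $58,000. Combined base = $58,000.
Voluntary surrender to law enforcement (−40%): $58,000 × 0.6 = $34,800.
Offense committed while on probation or parole (+75%): $34,800 × 1.75 = $60,900.
Prior failure to appear within five years (+20%): $60,900 × 1.2 = $73,080.
$73,080 is within the $500,000 maximum.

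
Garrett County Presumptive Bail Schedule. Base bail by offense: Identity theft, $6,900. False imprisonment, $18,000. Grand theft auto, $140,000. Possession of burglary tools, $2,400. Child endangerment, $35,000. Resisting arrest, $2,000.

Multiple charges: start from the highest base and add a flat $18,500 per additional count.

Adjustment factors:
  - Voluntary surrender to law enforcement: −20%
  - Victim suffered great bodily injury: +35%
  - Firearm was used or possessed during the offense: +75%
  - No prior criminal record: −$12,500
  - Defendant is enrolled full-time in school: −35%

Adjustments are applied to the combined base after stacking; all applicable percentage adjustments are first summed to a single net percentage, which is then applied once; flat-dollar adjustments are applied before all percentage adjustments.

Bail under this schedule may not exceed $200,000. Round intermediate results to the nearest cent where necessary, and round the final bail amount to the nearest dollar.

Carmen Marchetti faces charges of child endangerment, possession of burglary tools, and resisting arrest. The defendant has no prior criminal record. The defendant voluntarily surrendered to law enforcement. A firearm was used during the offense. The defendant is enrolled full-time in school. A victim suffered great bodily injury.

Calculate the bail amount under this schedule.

$92,225

Base amounts from the schedule: child endangerment $35,000; possession of burglary tools $2,400; resisting arrest $2,000.
Stacking rule: highest base plus $18,500 per additional charge. Highest is child endangerment at $35,000; 2 additional charges → +$37,000. Combined base = $72,000.
No prior criminal record (−$12,500 flat): $72,000 − $12,500 = $59,500.
Net percentage adjustment: −20% +35% +75% −35% = +55%. $59,500 × 1.55 = $92,225.
$92,225 is within the $200,000 maximum.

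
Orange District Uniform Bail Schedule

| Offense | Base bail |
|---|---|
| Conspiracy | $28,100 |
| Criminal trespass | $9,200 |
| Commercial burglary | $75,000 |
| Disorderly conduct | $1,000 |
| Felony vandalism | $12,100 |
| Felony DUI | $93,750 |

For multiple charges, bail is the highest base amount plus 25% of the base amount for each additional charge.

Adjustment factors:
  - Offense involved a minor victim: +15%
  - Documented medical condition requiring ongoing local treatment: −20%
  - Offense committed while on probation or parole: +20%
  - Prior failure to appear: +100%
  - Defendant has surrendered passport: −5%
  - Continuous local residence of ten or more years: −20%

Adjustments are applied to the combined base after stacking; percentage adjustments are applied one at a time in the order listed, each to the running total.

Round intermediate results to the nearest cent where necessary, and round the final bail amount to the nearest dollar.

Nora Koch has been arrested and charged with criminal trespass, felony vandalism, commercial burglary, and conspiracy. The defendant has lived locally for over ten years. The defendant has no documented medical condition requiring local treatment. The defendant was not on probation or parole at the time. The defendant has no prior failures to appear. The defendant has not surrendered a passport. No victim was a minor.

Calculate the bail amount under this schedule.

Base amounts from the schedule: criminal trespass $9,200; felony vandalism $12,100; commercial burglary $75,000; conspiracy $28,100.
Stacking rule: highest base plus 25% of each additional charge. Highest is commercial burglary at $75,000. Additional: $9,200 × 25% = $2,300; $12,100 × 25% = $3,025; $28,100 × 25% = $7,025. Combined base = $75,000 + $12,350 = $87,350.
Continuous local residence of ten or more years (−20%): $87,350 × 0.8 = $69,880.

$69,880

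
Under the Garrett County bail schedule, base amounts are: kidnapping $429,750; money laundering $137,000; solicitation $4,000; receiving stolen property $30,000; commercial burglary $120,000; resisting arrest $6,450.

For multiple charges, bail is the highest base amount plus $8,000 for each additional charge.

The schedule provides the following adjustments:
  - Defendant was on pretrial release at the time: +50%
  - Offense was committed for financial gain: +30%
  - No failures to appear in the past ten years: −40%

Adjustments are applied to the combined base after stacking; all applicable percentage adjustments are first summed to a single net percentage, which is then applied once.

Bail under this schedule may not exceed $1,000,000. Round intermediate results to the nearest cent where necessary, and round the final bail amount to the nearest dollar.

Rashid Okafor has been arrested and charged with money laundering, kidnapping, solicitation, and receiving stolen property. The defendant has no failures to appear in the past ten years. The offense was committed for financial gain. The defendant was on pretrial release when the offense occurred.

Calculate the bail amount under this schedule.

$635,250

Base amounts from the schedule: money laundering $137,000; kidnapping $429,750; solicitation $4,000; receiving stolen property $30,000.
Stacking rule: highest base plus $8,000 per additional charge. Highest is kidnapping at $429,750; 3 additional charges → +$24,000. Combined base = $453,750.
Net percentage adjustment: +50% +30% −40% = +40%. $453,750 × 1.4 = $635,250.
$635,250 is within the $1,000,000 maximum.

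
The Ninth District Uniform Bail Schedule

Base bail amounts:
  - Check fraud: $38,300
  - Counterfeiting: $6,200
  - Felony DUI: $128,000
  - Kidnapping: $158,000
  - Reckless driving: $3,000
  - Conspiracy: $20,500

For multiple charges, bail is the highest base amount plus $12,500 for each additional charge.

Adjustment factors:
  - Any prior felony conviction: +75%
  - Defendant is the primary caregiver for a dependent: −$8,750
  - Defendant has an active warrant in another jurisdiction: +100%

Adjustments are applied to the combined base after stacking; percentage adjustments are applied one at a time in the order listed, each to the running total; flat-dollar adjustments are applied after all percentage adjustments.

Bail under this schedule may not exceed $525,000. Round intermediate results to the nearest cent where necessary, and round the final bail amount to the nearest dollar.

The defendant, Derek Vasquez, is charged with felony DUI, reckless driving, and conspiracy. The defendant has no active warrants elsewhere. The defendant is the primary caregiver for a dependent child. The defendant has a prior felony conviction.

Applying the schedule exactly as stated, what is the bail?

$259,000

Base amounts from the schedule: felony DUI $128,000; reckless driving $3,000; conspiracy $20,500.
Stacking rule: highest base plus $12,500 per additional charge. Highest is felony DUI at $128,000; 2 additional charges → +$25,000. Combined base = $153,000.
Any prior felony conviction (+75%): $153,000 × 1.75 = $267,750.
Defendant is the primary caregiver for a dependent (−$8,750 flat): $267,750 − $8,750 = $259,000.
$259,000 is within the $525,000 maximum.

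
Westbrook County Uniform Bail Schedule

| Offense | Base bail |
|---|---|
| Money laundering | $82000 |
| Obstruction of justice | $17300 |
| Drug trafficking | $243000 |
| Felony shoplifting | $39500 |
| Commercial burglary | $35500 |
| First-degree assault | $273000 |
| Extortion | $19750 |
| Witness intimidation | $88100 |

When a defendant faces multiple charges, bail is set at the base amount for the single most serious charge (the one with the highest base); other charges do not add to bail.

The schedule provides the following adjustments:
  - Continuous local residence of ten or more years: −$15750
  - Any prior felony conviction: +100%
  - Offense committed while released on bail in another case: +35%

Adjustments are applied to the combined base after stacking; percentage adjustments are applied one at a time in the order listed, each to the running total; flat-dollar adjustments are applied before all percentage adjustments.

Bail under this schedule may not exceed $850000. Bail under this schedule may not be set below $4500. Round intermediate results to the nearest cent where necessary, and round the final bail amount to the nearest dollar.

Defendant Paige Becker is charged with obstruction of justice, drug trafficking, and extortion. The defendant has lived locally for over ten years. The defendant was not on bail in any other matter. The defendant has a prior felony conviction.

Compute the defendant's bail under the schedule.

Base amounts from the schedule: obstruction of justice $17300; drug trafficking $243000; extortion $19750.
Stacking rule: use the highest base only. Highest is drug trafficking at $243000. Combined base = $243000.
Continuous local residence of ten or more years (−$15750 flat): $243000 − $15750 = $227250.
Any prior felony conviction (+100%): $227250 × 2 = $454500.
$454500 is within the $850000 maximum.
$454500 is at or above the $4500 minimum.

$454500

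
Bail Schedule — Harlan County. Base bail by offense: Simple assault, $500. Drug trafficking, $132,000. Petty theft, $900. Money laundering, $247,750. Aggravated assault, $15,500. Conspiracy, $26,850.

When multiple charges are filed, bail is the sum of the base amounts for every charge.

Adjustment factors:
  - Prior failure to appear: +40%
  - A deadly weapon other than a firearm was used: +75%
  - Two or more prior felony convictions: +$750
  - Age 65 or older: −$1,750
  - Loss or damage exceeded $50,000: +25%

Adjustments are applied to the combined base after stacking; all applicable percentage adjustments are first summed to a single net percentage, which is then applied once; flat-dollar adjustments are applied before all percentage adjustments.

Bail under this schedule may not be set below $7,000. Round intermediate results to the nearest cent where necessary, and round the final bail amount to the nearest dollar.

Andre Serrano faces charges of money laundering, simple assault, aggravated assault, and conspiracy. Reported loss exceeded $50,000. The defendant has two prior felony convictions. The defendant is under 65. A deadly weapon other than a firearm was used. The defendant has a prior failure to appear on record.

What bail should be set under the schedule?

$699,240

Base amounts from the schedule: money laundering $247,750; simple assault $500; aggravated assault $15,500; conspiracy $26,850.
Stacking rule: sum of all bases. $247,750 + $500 + $15,500 + $26,850 = $290,600.
Two or more prior felony convictions (+$750 flat): $290,600 + $750 = $291,350.
Net percentage adjustment: +40% +75% +25% = +140%. $291,350 × 2.4 = $699,240.
$699,240 is at or above the $7,000 minimum.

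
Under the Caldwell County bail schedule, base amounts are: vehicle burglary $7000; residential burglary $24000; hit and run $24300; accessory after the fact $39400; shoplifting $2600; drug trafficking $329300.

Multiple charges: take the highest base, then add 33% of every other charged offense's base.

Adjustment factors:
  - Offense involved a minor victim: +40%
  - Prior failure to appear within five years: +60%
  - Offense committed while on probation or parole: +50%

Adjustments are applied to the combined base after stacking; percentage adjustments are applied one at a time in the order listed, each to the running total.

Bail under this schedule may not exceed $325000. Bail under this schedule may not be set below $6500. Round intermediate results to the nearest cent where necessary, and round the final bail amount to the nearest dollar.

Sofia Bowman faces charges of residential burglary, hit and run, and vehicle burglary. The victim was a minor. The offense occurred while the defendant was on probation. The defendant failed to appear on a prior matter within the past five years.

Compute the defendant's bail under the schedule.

$116021

Base amounts from the schedule: residential burglary $24000; hit and run $24300; vehicle burglary $7000.
Stacking rule: highest base plus 33% of each additional charge. Highest is hit and run at $24300. Additional: $24000 × 33% = $7920; $7000 × 33% = $2310. Combined base = $24300 + $10230 = $34530.
Offense involved a minor victim (+40%): $34530 × 1.4 = $48342.
Prior failure to appear within five years (+60%): $48342 × 1.6 = $77347.20.
Offense committed while on probation or parole (+50%): $77347.20 × 1.5 = $116020.80.
$116020.80 is within the $325000 maximum.
$116020.80 is at or above the $6500 minimum.
Rounded to the nearest dollar: $116021.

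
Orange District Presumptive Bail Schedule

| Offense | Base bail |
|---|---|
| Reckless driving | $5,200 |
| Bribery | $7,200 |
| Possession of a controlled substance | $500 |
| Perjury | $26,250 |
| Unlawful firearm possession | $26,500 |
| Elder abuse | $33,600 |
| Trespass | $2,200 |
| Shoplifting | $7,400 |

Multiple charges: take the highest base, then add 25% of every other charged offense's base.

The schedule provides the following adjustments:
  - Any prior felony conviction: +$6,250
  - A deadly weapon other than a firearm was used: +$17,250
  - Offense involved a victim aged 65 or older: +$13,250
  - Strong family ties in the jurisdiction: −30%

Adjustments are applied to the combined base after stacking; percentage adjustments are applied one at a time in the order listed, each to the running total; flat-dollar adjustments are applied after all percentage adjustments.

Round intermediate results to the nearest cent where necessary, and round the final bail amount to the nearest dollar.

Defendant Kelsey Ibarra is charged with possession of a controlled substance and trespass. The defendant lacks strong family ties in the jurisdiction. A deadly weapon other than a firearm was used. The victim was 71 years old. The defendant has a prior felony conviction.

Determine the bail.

Base amounts from the schedule: possession of a controlled substance $500; trespass $2,200.
Stacking rule: highest base plus 25% of each additional charge. Highest is trespass at $2,200. Additional: $500 × 25% = $125. Combined base = $2,200 + $125 = $2,325.
Any prior felony conviction (+$6,250 flat): $2,325 + $6,250 = $8,575.
A deadly weapon other than a firearm was used (+$17,250 flat): $8,575 + $17,250 = $25,825.
Offense involved a victim aged 65 or older (+$13,250 flat): $25,825 + $13,250 = $39,075.

$39,075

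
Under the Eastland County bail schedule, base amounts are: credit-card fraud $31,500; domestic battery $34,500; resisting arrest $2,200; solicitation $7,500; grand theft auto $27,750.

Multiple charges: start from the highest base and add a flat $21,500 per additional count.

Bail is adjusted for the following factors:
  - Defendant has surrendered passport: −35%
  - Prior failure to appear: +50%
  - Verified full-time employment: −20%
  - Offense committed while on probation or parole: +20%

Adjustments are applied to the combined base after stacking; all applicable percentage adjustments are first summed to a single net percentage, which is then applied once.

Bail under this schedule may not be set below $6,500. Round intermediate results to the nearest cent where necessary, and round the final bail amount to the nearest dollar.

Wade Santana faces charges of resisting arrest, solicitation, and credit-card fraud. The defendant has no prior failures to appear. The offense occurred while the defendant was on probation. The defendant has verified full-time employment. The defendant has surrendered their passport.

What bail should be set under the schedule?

Base amounts from the schedule: resisting arrest $2,200; solicitation $7,500; credit-card fraud $31,500.
Stacking rule: highest base plus $21,500 per additional charge. Highest is credit-card fraud at $31,500; 2 additional charges → +$43,000. Combined base = $74,500.
Net percentage adjustment: −35% −20% +20% = −35%. $74,500 × 0.65 = $48,425.
$48,425 is at or above the $6,500 minimum.

$48,425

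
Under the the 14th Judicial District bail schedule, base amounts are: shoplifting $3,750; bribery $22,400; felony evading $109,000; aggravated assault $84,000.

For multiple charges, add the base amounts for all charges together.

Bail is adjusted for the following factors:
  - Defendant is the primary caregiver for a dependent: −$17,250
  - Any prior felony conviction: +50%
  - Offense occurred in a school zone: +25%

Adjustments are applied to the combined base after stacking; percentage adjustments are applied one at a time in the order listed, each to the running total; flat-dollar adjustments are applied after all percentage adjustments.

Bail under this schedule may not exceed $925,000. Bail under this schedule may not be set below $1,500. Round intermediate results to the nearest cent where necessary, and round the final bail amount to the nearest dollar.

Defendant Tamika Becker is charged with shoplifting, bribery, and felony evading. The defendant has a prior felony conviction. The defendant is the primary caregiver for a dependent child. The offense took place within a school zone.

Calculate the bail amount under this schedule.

$236,156

Base amounts from the schedule: shoplifting $3,750; bribery $22,400; felony evading $109,000.
Stacking rule: sum of all bases. $3,750 + $22,400 + $109,000 = $135,150.
Any prior felony conviction (+50%): $135,150 × 1.5 = $202,725.
Offense occurred in a school zone (+25%): $202,725 × 1.25 = $253,406.25.
Defendant is the primary caregiver for a dependent (−$17,250 flat): $253,406.25 − $17,250 = $236,156.25.
$236,156.25 is within the $925,000 maximum.
$236,156.25 is at or above the $1,500 minimum.
Rounded to the nearest dollar: $236,156.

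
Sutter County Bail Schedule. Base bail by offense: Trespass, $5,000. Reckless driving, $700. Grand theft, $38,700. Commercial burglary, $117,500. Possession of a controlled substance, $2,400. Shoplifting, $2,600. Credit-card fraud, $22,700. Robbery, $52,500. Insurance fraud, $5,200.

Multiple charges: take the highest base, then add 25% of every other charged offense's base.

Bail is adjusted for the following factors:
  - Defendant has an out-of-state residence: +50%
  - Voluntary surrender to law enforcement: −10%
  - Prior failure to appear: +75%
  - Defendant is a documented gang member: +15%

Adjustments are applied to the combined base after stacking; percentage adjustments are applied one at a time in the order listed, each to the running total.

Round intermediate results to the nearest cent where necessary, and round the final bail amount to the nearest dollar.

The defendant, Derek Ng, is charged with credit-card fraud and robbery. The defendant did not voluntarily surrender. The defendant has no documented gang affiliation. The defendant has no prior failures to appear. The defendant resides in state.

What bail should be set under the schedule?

$58,175

Base amounts from the schedule: credit-card fraud $22,700; robbery $52,500.
Stacking rule: highest base plus 25% of each additional charge. Highest is robbery at $52,500. Additional: $22,700 × 25% = $5,675. Combined base = $52,500 + $5,675 = $58,175.
No adjustment factors apply to this defendant.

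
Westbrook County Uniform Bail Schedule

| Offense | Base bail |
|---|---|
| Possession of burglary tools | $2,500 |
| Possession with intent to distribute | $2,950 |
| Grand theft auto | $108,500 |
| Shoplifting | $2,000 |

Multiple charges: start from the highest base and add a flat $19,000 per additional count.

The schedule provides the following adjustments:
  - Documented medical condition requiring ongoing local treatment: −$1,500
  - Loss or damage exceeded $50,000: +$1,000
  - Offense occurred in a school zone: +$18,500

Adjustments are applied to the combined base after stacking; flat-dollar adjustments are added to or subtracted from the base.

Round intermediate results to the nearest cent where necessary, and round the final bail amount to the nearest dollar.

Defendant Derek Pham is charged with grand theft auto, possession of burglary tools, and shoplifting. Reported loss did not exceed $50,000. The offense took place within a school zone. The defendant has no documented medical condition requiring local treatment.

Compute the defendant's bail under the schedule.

$165,000

Base amounts from the schedule: grand theft auto $108,500; possession of burglary tools $2,500; shoplifting $2,000.
Stacking rule: highest base plus $19,000 per additional charge. Highest is grand theft auto at $108,500; 2 additional charges → +$38,000. Combined base = $146,500.
Offense occurred in a school zone (+$18,500 flat): $146,500 + $18,500 = $165,000.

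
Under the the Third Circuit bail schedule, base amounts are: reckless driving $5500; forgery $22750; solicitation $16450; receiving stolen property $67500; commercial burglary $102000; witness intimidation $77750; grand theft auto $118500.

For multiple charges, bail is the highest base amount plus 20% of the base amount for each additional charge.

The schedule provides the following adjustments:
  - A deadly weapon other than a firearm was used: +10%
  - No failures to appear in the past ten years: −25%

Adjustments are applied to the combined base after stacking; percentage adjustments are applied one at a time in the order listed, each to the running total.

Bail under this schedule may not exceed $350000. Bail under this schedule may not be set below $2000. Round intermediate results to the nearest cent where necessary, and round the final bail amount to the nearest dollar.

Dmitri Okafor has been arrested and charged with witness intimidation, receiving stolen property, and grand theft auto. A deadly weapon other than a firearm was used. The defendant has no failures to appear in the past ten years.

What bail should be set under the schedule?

$121729

Base amounts from the schedule: witness intimidation $77750; receiving stolen property $67500; grand theft auto $118500.
Stacking rule: highest base plus 20% of each additional charge. Highest is grand theft auto at $118500. Additional: $77750 × 20% = $15550; $67500 × 20% = $13500. Combined base = $118500 + $29050 = $147550.
A deadly weapon other than a firearm was used (+10%): $147550 × 1.1 = $162305.
No failures to appear in the past ten years (−25%): $162305 × 0.75 = $121728.75.
$121728.75 is within the $350000 maximum.
$121728.75 is at or above the $2000 minimum.
Rounded to the nearest dollar: $121729.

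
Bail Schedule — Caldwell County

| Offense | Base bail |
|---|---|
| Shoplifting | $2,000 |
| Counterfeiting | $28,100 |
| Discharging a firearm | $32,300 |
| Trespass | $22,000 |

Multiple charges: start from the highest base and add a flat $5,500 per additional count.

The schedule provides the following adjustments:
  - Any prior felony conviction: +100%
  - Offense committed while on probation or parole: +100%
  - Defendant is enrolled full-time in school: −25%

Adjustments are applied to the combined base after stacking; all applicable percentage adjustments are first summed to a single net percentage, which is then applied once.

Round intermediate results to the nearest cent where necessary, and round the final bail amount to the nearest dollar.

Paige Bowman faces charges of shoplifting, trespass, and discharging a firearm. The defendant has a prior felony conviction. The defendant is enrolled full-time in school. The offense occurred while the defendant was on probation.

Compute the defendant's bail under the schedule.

Base amounts from the schedule: shoplifting $2,000; trespass $22,000; discharging a firearm $32,300.
Stacking rule: highest base plus $5,500 per additional charge. Highest is discharging a firearm at $32,300; 2 additional charges → +$11,000. Combined base = $43,300.
Net percentage adjustment: +100% +100% −25% = +175%. $43,300 × 2.75 = $119,075.

$119,075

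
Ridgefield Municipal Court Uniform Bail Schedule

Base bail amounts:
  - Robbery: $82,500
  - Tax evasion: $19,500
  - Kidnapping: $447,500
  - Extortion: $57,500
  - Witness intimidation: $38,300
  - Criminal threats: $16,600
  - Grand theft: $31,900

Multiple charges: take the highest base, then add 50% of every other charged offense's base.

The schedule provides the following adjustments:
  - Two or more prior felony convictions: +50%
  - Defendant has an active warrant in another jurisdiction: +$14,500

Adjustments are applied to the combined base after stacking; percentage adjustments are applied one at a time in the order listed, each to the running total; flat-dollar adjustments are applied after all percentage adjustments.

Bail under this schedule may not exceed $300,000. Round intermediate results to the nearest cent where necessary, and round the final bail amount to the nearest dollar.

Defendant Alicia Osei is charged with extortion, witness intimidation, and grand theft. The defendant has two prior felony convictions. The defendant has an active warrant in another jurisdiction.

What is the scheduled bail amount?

$153,400

Base amounts from the schedule: extortion $57,500; witness intimidation $38,300; grand theft $31,900.
Stacking rule: highest base plus 50% of each additional charge. Highest is extortion at $57,500. Additional: $38,300 × 50% = $19,150; $31,900 × 50% = $15,950. Combined base = $57,500 + $35,100 = $92,600.
Two or more prior felony convictions (+50%): $92,600 × 1.5 = $138,900.
Defendant has an active warrant in another jurisdiction (+$14,500 flat): $138,900 + $14,500 = $153,400.
$153,400 is within the $300,000 maximum.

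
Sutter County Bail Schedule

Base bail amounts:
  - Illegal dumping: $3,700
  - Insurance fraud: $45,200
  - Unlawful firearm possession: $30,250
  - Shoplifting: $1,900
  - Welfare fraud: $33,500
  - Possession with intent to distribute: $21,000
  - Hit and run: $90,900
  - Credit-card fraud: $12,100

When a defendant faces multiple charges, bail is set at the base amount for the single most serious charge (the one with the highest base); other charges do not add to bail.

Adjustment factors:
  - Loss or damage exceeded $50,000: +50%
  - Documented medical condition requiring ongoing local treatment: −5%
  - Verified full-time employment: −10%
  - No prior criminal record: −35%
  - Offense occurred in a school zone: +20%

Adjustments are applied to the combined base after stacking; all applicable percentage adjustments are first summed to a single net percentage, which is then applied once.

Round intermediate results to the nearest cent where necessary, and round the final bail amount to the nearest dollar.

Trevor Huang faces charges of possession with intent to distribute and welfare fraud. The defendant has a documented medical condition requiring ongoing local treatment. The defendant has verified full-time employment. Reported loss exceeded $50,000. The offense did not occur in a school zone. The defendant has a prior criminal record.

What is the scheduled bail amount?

Base amounts from the schedule: possession with intent to distribute $21,000; welfare fraud $33,500.
Stacking rule: use the highest base only. Highest is welfare fraud at $33,500. Combined base = $33,500.
Net percentage adjustment: +50% −5% −10% = +35%. $33,500 × 1.35 = $45,225.

$45,225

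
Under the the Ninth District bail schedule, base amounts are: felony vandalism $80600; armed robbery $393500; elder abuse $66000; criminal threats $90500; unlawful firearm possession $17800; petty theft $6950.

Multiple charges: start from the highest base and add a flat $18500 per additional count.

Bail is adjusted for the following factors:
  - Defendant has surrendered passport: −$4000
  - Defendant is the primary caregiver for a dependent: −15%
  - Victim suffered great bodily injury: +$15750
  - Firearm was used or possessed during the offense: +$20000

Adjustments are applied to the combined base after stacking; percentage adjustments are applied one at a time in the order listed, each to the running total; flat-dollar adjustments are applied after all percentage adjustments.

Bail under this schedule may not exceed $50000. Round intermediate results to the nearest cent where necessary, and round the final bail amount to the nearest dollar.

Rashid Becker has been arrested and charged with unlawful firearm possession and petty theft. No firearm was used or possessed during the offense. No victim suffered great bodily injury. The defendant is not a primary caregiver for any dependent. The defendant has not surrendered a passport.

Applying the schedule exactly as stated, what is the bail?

Base amounts from the schedule: unlawful firearm possession $17800; petty theft $6950.
Stacking rule: highest base plus $18500 per additional charge. Highest is unlawful firearm possession at $17800; 1 additional charge → +$18500. Combined base = $36300.
No adjustment factors apply to this defendant.
$36300 is within the $50000 maximum.

$36300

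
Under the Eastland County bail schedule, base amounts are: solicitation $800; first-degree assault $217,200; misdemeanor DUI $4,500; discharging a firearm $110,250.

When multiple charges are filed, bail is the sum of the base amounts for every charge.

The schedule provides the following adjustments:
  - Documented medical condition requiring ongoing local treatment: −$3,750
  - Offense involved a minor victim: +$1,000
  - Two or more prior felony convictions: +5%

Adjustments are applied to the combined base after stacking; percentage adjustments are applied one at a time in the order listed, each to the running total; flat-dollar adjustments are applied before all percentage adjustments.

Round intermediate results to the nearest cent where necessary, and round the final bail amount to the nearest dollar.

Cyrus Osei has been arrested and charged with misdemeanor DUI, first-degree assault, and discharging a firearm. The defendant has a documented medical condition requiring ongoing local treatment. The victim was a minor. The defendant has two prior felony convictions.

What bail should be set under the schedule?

Base amounts from the schedule: misdemeanor DUI $4,500; first-degree assault $217,200; discharging a firearm $110,250.
Stacking rule: sum of all bases. $4,500 + $217,200 + $110,250 = $331,950.
Documented medical condition requiring ongoing local treatment (−$3,750 flat): $331,950 − $3,750 = $328,200.
Offense involved a minor victim (+$1,000 flat): $328,200 + $1,000 = $329,200.
Two or more prior felony convictions (+5%): $329,200 × 1.05 = $345,660.

$345,660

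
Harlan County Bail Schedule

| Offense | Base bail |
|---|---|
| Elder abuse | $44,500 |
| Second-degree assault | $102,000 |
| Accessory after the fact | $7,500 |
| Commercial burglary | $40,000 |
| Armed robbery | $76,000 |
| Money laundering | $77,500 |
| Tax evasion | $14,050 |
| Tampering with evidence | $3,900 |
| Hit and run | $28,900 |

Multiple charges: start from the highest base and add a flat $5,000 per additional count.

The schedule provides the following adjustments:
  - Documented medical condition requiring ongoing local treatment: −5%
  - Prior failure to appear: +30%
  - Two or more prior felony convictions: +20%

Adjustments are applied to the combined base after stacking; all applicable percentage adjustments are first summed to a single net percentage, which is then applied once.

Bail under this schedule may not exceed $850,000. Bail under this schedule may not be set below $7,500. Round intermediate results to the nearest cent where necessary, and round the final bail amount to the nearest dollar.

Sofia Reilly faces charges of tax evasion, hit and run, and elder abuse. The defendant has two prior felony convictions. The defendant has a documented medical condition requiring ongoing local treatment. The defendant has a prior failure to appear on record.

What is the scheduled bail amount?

Base amounts from the schedule: tax evasion $14,050; hit and run $28,900; elder abuse $44,500.
Stacking rule: highest base plus $5,000 per additional charge. Highest is elder abuse at $44,500; 2 additional charges → +$10,000. Combined base = $54,500.
Net percentage adjustment: −5% +30% +20% = +45%. $54,500 × 1.45 = $79,025.
$79,025 is within the $850,000 maximum.
$79,025 is at or above the $7,500 minimum.

$79,025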